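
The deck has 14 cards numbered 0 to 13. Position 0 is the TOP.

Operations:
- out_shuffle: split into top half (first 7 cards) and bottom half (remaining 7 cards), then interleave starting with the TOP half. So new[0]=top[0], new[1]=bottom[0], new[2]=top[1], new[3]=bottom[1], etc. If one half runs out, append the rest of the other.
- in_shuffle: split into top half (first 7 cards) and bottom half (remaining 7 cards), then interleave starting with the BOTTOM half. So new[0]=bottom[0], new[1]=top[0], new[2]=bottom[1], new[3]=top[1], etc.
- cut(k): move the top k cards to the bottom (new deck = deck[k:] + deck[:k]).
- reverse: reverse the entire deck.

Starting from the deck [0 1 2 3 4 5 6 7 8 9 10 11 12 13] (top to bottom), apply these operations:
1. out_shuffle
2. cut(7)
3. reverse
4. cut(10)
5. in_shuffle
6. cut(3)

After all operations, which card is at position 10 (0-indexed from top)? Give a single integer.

After op 1 (out_shuffle): [0 7 1 8 2 9 3 10 4 11 5 12 6 13]
After op 2 (cut(7)): [10 4 11 5 12 6 13 0 7 1 8 2 9 3]
After op 3 (reverse): [3 9 2 8 1 7 0 13 6 12 5 11 4 10]
After op 4 (cut(10)): [5 11 4 10 3 9 2 8 1 7 0 13 6 12]
After op 5 (in_shuffle): [8 5 1 11 7 4 0 10 13 3 6 9 12 2]
After op 6 (cut(3)): [11 7 4 0 10 13 3 6 9 12 2 8 5 1]
Position 10: card 2.

Answer: 2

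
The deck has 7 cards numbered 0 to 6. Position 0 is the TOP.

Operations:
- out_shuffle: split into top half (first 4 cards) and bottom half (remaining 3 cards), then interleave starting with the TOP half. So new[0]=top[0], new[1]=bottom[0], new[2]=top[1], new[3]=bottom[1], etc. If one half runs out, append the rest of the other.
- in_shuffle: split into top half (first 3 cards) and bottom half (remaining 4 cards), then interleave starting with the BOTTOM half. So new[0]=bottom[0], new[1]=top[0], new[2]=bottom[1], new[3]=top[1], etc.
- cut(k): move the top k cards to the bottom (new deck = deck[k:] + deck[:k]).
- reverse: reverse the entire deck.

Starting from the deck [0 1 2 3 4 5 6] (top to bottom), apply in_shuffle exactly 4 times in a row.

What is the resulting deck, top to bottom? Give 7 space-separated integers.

Answer: 3 0 4 1 5 2 6

Derivation:
After op 1 (in_shuffle): [3 0 4 1 5 2 6]
After op 2 (in_shuffle): [1 3 5 0 2 4 6]
After op 3 (in_shuffle): [0 1 2 3 4 5 6]
After op 4 (in_shuffle): [3 0 4 1 5 2 6]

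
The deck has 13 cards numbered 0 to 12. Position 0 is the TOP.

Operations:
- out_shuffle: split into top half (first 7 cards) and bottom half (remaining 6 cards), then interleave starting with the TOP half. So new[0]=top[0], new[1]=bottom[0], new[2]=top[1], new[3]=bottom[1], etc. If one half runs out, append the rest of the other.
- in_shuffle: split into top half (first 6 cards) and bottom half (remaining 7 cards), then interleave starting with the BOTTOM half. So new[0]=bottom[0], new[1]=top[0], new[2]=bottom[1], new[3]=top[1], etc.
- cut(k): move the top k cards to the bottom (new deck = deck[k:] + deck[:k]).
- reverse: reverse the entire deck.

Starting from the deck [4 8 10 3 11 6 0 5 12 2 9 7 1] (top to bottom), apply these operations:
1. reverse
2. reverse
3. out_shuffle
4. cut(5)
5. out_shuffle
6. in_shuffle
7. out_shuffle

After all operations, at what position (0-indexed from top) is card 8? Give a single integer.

After op 1 (reverse): [1 7 9 2 12 5 0 6 11 3 10 8 4]
After op 2 (reverse): [4 8 10 3 11 6 0 5 12 2 9 7 1]
After op 3 (out_shuffle): [4 5 8 12 10 2 3 9 11 7 6 1 0]
After op 4 (cut(5)): [2 3 9 11 7 6 1 0 4 5 8 12 10]
After op 5 (out_shuffle): [2 0 3 4 9 5 11 8 7 12 6 10 1]
After op 6 (in_shuffle): [11 2 8 0 7 3 12 4 6 9 10 5 1]
After op 7 (out_shuffle): [11 4 2 6 8 9 0 10 7 5 3 1 12]
Card 8 is at position 4.

Answer: 4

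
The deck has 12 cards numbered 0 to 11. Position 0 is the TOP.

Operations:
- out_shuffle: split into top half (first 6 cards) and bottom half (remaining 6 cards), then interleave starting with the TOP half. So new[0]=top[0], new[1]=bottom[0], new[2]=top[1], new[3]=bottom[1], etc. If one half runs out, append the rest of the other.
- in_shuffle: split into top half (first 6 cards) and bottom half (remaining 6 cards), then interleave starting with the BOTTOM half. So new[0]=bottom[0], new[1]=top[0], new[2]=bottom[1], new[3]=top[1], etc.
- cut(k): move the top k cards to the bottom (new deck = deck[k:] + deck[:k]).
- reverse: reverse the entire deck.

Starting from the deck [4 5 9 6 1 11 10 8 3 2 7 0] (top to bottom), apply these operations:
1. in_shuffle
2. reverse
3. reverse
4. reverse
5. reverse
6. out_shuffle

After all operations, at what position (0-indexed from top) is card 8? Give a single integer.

After op 1 (in_shuffle): [10 4 8 5 3 9 2 6 7 1 0 11]
After op 2 (reverse): [11 0 1 7 6 2 9 3 5 8 4 10]
After op 3 (reverse): [10 4 8 5 3 9 2 6 7 1 0 11]
After op 4 (reverse): [11 0 1 7 6 2 9 3 5 8 4 10]
After op 5 (reverse): [10 4 8 5 3 9 2 6 7 1 0 11]
After op 6 (out_shuffle): [10 2 4 6 8 7 5 1 3 0 9 11]
Card 8 is at position 4.

Answer: 4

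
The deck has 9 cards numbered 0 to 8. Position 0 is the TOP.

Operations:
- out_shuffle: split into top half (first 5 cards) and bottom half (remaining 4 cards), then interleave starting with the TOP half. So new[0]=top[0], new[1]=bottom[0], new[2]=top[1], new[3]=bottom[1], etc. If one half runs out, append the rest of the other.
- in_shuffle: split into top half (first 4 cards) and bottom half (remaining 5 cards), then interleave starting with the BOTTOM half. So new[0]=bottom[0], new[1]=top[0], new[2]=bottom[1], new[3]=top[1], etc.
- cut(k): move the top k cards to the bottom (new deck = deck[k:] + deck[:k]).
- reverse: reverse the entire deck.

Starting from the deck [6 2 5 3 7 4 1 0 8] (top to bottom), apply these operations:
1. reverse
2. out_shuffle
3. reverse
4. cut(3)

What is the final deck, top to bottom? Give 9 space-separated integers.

Answer: 2 1 5 0 3 8 7 6 4

Derivation:
After op 1 (reverse): [8 0 1 4 7 3 5 2 6]
After op 2 (out_shuffle): [8 3 0 5 1 2 4 6 7]
After op 3 (reverse): [7 6 4 2 1 5 0 3 8]
After op 4 (cut(3)): [2 1 5 0 3 8 7 6 4]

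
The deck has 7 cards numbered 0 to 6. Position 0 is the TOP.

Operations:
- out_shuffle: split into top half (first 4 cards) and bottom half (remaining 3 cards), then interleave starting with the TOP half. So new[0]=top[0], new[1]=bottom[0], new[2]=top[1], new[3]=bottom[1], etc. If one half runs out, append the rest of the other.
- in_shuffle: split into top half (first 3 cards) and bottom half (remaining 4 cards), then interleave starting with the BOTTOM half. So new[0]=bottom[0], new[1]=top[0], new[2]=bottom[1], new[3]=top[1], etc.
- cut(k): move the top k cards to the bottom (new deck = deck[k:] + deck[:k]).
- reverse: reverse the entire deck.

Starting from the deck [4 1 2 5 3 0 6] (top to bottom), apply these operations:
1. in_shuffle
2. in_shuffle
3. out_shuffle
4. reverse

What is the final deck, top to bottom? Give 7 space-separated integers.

Answer: 4 6 0 3 5 2 1

Derivation:
After op 1 (in_shuffle): [5 4 3 1 0 2 6]
After op 2 (in_shuffle): [1 5 0 4 2 3 6]
After op 3 (out_shuffle): [1 2 5 3 0 6 4]
After op 4 (reverse): [4 6 0 3 5 2 1]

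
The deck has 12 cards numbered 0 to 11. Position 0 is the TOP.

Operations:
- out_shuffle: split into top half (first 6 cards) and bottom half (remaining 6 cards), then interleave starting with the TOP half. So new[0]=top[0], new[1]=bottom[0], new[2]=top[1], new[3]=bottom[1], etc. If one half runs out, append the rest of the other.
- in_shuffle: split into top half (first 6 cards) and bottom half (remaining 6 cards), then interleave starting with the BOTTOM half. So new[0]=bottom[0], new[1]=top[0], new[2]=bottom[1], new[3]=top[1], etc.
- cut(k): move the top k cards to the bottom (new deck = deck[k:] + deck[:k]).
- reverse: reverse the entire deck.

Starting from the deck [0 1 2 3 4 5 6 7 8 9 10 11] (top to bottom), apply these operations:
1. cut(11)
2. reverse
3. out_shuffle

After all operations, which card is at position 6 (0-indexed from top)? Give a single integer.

Answer: 7

Derivation:
After op 1 (cut(11)): [11 0 1 2 3 4 5 6 7 8 9 10]
After op 2 (reverse): [10 9 8 7 6 5 4 3 2 1 0 11]
After op 3 (out_shuffle): [10 4 9 3 8 2 7 1 6 0 5 11]
Position 6: card 7.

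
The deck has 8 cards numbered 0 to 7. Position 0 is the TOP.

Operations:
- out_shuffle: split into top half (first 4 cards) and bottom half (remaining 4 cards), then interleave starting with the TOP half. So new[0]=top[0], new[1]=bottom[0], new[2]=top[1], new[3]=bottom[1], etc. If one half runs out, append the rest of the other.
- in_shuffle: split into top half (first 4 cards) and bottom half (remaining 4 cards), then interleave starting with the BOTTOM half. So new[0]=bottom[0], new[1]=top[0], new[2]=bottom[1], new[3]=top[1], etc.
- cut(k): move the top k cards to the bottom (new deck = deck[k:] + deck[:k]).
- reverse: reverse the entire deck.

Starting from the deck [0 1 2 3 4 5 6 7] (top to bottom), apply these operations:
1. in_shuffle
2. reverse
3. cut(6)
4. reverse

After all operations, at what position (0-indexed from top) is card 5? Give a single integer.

Answer: 0

Derivation:
After op 1 (in_shuffle): [4 0 5 1 6 2 7 3]
After op 2 (reverse): [3 7 2 6 1 5 0 4]
After op 3 (cut(6)): [0 4 3 7 2 6 1 5]
After op 4 (reverse): [5 1 6 2 7 3 4 0]
Card 5 is at position 0.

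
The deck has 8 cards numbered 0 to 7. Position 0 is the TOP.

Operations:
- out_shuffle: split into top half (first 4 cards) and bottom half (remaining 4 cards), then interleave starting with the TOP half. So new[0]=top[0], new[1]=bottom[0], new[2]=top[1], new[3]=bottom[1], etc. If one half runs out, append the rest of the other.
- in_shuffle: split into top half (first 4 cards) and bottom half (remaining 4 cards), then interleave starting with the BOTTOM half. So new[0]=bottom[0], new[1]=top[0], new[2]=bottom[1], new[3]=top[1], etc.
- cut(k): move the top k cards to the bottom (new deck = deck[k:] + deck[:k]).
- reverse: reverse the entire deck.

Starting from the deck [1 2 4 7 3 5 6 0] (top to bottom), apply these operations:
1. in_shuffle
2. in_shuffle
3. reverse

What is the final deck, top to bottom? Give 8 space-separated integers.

Answer: 2 7 5 0 1 4 3 6

Derivation:
After op 1 (in_shuffle): [3 1 5 2 6 4 0 7]
After op 2 (in_shuffle): [6 3 4 1 0 5 7 2]
After op 3 (reverse): [2 7 5 0 1 4 3 6]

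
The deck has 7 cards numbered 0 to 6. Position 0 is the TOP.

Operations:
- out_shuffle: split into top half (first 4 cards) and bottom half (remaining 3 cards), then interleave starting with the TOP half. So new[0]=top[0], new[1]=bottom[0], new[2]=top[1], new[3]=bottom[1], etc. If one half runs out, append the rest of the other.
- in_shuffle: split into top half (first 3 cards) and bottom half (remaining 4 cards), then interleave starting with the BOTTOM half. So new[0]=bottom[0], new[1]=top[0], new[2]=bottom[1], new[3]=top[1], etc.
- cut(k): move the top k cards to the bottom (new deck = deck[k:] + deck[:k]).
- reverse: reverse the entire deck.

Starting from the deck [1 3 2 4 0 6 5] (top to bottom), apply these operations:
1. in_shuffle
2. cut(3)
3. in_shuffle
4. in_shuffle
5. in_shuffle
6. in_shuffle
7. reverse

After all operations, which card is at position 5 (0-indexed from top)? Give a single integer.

After op 1 (in_shuffle): [4 1 0 3 6 2 5]
After op 2 (cut(3)): [3 6 2 5 4 1 0]
After op 3 (in_shuffle): [5 3 4 6 1 2 0]
After op 4 (in_shuffle): [6 5 1 3 2 4 0]
After op 5 (in_shuffle): [3 6 2 5 4 1 0]
After op 6 (in_shuffle): [5 3 4 6 1 2 0]
After op 7 (reverse): [0 2 1 6 4 3 5]
Position 5: card 3.

Answer: 3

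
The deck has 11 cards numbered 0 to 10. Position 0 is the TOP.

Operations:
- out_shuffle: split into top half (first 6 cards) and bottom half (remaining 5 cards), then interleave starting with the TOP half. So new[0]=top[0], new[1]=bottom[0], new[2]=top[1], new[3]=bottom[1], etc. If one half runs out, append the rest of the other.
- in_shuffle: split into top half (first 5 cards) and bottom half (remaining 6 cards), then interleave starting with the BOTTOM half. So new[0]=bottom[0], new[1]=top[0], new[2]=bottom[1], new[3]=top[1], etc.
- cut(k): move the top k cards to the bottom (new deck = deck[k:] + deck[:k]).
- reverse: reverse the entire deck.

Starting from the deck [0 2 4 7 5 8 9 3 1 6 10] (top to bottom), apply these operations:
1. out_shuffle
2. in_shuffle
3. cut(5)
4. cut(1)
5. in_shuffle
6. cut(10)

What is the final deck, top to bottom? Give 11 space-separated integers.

Answer: 2 1 5 0 3 7 10 9 4 6 8

Derivation:
After op 1 (out_shuffle): [0 9 2 3 4 1 7 6 5 10 8]
After op 2 (in_shuffle): [1 0 7 9 6 2 5 3 10 4 8]
After op 3 (cut(5)): [2 5 3 10 4 8 1 0 7 9 6]
After op 4 (cut(1)): [5 3 10 4 8 1 0 7 9 6 2]
After op 5 (in_shuffle): [1 5 0 3 7 10 9 4 6 8 2]
After op 6 (cut(10)): [2 1 5 0 3 7 10 9 4 6 8]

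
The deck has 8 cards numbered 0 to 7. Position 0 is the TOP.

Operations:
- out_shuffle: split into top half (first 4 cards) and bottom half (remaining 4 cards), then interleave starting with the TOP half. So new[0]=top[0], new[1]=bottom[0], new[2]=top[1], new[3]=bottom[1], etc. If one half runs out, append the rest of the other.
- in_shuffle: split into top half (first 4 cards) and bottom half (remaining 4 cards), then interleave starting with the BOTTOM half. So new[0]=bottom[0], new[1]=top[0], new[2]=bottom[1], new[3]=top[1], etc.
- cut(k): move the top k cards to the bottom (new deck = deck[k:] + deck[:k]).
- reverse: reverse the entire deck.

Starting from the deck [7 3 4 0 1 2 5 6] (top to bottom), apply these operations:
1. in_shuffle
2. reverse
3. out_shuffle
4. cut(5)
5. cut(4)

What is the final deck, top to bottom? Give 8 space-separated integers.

After op 1 (in_shuffle): [1 7 2 3 5 4 6 0]
After op 2 (reverse): [0 6 4 5 3 2 7 1]
After op 3 (out_shuffle): [0 3 6 2 4 7 5 1]
After op 4 (cut(5)): [7 5 1 0 3 6 2 4]
After op 5 (cut(4)): [3 6 2 4 7 5 1 0]

Answer: 3 6 2 4 7 5 1 0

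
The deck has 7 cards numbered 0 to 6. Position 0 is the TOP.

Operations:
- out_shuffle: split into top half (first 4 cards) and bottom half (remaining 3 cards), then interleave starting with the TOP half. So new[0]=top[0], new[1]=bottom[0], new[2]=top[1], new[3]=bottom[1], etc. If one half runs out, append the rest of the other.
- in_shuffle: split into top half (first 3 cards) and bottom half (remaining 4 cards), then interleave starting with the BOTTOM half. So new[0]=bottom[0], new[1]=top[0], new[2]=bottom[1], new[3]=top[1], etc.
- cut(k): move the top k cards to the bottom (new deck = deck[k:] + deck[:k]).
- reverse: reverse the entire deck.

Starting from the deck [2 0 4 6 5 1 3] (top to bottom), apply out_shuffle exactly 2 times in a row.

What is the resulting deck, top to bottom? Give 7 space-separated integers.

Answer: 2 4 5 3 0 6 1

Derivation:
After op 1 (out_shuffle): [2 5 0 1 4 3 6]
After op 2 (out_shuffle): [2 4 5 3 0 6 1]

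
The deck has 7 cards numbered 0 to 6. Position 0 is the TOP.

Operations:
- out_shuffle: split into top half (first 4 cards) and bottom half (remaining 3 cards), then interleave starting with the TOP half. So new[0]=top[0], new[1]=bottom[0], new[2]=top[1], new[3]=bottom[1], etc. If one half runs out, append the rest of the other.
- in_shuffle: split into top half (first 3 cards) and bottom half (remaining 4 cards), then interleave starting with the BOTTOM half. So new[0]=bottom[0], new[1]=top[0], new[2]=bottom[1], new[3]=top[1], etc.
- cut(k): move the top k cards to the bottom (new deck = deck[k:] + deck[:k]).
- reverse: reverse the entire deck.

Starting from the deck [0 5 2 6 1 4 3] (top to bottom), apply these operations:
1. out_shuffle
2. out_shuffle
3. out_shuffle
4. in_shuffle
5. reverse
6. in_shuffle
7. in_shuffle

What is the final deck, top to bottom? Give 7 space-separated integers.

Answer: 2 5 0 3 4 1 6

Derivation:
After op 1 (out_shuffle): [0 1 5 4 2 3 6]
After op 2 (out_shuffle): [0 2 1 3 5 6 4]
After op 3 (out_shuffle): [0 5 2 6 1 4 3]
After op 4 (in_shuffle): [6 0 1 5 4 2 3]
After op 5 (reverse): [3 2 4 5 1 0 6]
After op 6 (in_shuffle): [5 3 1 2 0 4 6]
After op 7 (in_shuffle): [2 5 0 3 4 1 6]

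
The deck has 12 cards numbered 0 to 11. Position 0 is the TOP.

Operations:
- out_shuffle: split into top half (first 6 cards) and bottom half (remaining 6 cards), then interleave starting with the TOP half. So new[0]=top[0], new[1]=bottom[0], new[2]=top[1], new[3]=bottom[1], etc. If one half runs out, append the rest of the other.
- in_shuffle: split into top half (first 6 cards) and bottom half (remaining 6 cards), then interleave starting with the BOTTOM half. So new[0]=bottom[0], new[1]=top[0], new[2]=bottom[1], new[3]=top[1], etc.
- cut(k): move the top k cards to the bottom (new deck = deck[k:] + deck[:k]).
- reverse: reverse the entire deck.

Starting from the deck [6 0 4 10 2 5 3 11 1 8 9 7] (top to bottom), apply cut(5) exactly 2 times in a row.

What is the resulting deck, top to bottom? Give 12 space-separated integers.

Answer: 9 7 6 0 4 10 2 5 3 11 1 8

Derivation:
After op 1 (cut(5)): [5 3 11 1 8 9 7 6 0 4 10 2]
After op 2 (cut(5)): [9 7 6 0 4 10 2 5 3 11 1 8]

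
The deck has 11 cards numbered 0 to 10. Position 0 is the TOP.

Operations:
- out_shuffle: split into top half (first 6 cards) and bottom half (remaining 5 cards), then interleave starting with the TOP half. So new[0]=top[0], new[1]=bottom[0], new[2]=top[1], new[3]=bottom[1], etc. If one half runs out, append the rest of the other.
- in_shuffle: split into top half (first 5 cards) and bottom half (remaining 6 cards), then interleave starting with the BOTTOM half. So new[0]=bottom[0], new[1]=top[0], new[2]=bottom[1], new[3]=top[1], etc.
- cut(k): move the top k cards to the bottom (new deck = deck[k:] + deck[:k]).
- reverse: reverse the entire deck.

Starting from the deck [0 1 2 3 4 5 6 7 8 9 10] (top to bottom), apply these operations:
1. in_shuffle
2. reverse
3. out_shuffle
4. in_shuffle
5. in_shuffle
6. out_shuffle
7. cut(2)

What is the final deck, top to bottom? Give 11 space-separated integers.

After op 1 (in_shuffle): [5 0 6 1 7 2 8 3 9 4 10]
After op 2 (reverse): [10 4 9 3 8 2 7 1 6 0 5]
After op 3 (out_shuffle): [10 7 4 1 9 6 3 0 8 5 2]
After op 4 (in_shuffle): [6 10 3 7 0 4 8 1 5 9 2]
After op 5 (in_shuffle): [4 6 8 10 1 3 5 7 9 0 2]
After op 6 (out_shuffle): [4 5 6 7 8 9 10 0 1 2 3]
After op 7 (cut(2)): [6 7 8 9 10 0 1 2 3 4 5]

Answer: 6 7 8 9 10 0 1 2 3 4 5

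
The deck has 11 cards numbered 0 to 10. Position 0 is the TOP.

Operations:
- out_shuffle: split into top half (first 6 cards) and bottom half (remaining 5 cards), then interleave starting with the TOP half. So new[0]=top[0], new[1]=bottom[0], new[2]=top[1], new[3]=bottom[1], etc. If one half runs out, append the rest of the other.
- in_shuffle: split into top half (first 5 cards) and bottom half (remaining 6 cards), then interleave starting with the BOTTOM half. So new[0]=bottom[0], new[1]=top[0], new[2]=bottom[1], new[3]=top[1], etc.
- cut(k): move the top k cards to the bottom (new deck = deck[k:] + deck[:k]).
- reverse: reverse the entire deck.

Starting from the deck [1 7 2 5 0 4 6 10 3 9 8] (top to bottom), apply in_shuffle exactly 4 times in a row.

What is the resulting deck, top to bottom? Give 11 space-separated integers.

After op 1 (in_shuffle): [4 1 6 7 10 2 3 5 9 0 8]
After op 2 (in_shuffle): [2 4 3 1 5 6 9 7 0 10 8]
After op 3 (in_shuffle): [6 2 9 4 7 3 0 1 10 5 8]
After op 4 (in_shuffle): [3 6 0 2 1 9 10 4 5 7 8]

Answer: 3 6 0 2 1 9 10 4 5 7 8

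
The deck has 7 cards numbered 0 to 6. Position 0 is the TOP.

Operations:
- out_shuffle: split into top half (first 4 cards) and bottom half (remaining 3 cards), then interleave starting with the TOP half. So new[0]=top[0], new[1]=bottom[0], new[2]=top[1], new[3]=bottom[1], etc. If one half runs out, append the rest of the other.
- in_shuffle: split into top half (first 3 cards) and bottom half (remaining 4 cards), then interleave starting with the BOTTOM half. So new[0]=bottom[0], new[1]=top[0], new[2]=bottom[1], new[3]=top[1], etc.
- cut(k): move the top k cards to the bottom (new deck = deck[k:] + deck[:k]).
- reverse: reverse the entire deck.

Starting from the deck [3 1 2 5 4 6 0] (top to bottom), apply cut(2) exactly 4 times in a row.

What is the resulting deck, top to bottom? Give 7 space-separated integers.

After op 1 (cut(2)): [2 5 4 6 0 3 1]
After op 2 (cut(2)): [4 6 0 3 1 2 5]
After op 3 (cut(2)): [0 3 1 2 5 4 6]
After op 4 (cut(2)): [1 2 5 4 6 0 3]

Answer: 1 2 5 4 6 0 3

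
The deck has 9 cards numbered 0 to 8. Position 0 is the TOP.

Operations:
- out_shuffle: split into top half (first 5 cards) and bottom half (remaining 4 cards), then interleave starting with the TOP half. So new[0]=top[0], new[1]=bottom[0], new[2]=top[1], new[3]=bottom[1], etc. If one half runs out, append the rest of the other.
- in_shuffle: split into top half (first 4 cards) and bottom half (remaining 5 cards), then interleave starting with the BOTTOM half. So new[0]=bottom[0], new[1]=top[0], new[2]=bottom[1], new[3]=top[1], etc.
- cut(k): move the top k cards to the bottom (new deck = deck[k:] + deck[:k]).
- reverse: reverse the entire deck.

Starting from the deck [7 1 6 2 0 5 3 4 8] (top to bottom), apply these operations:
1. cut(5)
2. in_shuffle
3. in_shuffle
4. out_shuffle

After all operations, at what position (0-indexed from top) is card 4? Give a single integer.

After op 1 (cut(5)): [5 3 4 8 7 1 6 2 0]
After op 2 (in_shuffle): [7 5 1 3 6 4 2 8 0]
After op 3 (in_shuffle): [6 7 4 5 2 1 8 3 0]
After op 4 (out_shuffle): [6 1 7 8 4 3 5 0 2]
Card 4 is at position 4.

Answer: 4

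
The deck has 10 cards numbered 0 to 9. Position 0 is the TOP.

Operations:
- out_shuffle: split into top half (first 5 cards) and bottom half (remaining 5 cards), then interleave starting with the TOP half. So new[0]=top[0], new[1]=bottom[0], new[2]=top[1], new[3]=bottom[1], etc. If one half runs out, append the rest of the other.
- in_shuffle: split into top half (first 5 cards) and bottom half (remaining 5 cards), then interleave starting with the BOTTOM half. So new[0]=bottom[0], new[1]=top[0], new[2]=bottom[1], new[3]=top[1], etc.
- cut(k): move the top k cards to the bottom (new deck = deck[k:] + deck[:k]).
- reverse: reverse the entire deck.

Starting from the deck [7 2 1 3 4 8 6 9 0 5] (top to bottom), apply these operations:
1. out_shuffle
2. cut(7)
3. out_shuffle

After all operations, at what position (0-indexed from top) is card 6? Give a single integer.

Answer: 3

Derivation:
After op 1 (out_shuffle): [7 8 2 6 1 9 3 0 4 5]
After op 2 (cut(7)): [0 4 5 7 8 2 6 1 9 3]
After op 3 (out_shuffle): [0 2 4 6 5 1 7 9 8 3]
Card 6 is at position 3.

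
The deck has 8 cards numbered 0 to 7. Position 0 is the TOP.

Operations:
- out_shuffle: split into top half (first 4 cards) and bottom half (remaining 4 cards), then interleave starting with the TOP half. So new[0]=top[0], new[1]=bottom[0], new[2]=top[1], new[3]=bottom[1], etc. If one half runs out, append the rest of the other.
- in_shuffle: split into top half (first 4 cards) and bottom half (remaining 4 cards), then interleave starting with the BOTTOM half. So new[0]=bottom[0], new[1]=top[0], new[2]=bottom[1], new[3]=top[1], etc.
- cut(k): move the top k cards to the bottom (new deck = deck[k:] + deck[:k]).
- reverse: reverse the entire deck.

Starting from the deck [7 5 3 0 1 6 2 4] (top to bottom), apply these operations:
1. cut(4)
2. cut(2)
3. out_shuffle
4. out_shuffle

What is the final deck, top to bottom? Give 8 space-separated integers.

Answer: 2 7 3 1 4 5 0 6

Derivation:
After op 1 (cut(4)): [1 6 2 4 7 5 3 0]
After op 2 (cut(2)): [2 4 7 5 3 0 1 6]
After op 3 (out_shuffle): [2 3 4 0 7 1 5 6]
After op 4 (out_shuffle): [2 7 3 1 4 5 0 6]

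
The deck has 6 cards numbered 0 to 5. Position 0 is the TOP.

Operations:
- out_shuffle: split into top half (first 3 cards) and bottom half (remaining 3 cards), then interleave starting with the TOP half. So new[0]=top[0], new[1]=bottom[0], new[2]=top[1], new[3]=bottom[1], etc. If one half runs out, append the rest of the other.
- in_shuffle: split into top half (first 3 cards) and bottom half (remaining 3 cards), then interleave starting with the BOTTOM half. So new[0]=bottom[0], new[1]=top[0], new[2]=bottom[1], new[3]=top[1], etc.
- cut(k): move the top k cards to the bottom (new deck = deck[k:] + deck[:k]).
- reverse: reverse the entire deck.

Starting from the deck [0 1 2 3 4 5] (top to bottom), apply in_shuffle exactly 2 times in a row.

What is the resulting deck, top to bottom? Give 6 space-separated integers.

After op 1 (in_shuffle): [3 0 4 1 5 2]
After op 2 (in_shuffle): [1 3 5 0 2 4]

Answer: 1 3 5 0 2 4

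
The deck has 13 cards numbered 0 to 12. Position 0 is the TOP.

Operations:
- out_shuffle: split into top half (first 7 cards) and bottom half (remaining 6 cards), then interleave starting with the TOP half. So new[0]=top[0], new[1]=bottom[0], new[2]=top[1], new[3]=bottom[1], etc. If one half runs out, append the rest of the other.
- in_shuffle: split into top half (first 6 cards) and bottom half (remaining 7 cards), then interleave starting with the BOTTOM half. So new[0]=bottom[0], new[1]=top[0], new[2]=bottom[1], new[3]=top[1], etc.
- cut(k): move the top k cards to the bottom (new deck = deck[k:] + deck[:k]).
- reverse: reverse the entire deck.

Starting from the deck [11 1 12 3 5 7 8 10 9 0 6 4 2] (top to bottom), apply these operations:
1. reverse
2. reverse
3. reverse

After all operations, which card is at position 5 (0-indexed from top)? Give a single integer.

Answer: 10

Derivation:
After op 1 (reverse): [2 4 6 0 9 10 8 7 5 3 12 1 11]
After op 2 (reverse): [11 1 12 3 5 7 8 10 9 0 6 4 2]
After op 3 (reverse): [2 4 6 0 9 10 8 7 5 3 12 1 11]
Position 5: card 10.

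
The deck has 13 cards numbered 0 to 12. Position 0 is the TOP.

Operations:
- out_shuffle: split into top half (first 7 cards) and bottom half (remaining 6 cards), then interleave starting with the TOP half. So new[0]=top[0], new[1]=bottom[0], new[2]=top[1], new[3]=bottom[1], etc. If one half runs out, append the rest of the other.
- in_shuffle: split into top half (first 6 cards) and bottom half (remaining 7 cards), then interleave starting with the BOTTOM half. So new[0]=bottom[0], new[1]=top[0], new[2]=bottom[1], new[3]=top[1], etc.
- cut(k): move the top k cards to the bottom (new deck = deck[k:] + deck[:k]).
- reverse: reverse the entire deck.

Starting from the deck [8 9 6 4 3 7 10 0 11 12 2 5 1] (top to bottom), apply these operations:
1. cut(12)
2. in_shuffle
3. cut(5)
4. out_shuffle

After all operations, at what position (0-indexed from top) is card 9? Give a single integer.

Answer: 0

Derivation:
After op 1 (cut(12)): [1 8 9 6 4 3 7 10 0 11 12 2 5]
After op 2 (in_shuffle): [7 1 10 8 0 9 11 6 12 4 2 3 5]
After op 3 (cut(5)): [9 11 6 12 4 2 3 5 7 1 10 8 0]
After op 4 (out_shuffle): [9 5 11 7 6 1 12 10 4 8 2 0 3]
Card 9 is at position 0.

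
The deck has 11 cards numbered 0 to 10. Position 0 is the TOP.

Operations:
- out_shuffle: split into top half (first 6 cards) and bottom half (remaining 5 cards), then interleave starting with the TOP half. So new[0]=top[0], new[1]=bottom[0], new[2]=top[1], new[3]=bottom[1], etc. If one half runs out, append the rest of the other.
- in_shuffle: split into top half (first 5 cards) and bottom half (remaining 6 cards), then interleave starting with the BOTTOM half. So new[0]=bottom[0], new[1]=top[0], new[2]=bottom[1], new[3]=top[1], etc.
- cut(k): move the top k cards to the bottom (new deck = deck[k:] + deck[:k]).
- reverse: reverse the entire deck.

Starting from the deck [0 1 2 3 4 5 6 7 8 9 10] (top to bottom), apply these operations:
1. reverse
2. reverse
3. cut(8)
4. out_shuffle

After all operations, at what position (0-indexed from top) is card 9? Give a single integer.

After op 1 (reverse): [10 9 8 7 6 5 4 3 2 1 0]
After op 2 (reverse): [0 1 2 3 4 5 6 7 8 9 10]
After op 3 (cut(8)): [8 9 10 0 1 2 3 4 5 6 7]
After op 4 (out_shuffle): [8 3 9 4 10 5 0 6 1 7 2]
Card 9 is at position 2.

Answer: 2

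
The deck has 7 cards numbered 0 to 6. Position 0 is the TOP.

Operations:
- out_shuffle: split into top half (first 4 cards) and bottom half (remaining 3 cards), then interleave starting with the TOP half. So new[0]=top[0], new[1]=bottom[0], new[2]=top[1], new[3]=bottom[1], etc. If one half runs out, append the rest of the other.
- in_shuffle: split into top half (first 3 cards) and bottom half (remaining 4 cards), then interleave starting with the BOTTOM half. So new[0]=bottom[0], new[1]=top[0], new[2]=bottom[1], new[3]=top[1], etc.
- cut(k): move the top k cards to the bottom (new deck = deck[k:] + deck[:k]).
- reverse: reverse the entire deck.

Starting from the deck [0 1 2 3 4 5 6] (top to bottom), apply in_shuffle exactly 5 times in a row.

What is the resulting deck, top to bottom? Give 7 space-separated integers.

After op 1 (in_shuffle): [3 0 4 1 5 2 6]
After op 2 (in_shuffle): [1 3 5 0 2 4 6]
After op 3 (in_shuffle): [0 1 2 3 4 5 6]
After op 4 (in_shuffle): [3 0 4 1 5 2 6]
After op 5 (in_shuffle): [1 3 5 0 2 4 6]

Answer: 1 3 5 0 2 4 6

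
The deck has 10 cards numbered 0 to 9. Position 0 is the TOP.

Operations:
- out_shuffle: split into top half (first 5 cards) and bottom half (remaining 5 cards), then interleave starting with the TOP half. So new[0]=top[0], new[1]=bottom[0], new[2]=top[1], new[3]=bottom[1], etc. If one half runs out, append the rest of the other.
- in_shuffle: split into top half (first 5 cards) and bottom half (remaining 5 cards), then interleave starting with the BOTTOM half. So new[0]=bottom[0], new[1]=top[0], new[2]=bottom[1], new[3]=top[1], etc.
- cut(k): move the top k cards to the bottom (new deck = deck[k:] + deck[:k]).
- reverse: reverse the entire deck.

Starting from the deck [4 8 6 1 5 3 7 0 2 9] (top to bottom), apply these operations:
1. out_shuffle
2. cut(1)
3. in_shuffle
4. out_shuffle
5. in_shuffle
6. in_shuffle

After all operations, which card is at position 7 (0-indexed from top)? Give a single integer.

Answer: 7

Derivation:
After op 1 (out_shuffle): [4 3 8 7 6 0 1 2 5 9]
After op 2 (cut(1)): [3 8 7 6 0 1 2 5 9 4]
After op 3 (in_shuffle): [1 3 2 8 5 7 9 6 4 0]
After op 4 (out_shuffle): [1 7 3 9 2 6 8 4 5 0]
After op 5 (in_shuffle): [6 1 8 7 4 3 5 9 0 2]
After op 6 (in_shuffle): [3 6 5 1 9 8 0 7 2 4]
Position 7: card 7.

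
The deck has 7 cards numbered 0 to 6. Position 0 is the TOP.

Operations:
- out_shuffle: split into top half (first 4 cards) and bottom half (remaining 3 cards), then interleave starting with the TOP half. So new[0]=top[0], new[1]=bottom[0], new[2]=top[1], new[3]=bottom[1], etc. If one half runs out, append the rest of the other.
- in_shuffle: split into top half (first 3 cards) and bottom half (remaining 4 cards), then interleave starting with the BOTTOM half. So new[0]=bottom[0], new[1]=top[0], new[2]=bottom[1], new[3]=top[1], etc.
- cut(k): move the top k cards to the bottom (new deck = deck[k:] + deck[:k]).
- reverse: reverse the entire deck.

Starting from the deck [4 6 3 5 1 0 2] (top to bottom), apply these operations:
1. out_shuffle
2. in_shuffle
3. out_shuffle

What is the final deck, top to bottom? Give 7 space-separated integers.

After op 1 (out_shuffle): [4 1 6 0 3 2 5]
After op 2 (in_shuffle): [0 4 3 1 2 6 5]
After op 3 (out_shuffle): [0 2 4 6 3 5 1]

Answer: 0 2 4 6 3 5 1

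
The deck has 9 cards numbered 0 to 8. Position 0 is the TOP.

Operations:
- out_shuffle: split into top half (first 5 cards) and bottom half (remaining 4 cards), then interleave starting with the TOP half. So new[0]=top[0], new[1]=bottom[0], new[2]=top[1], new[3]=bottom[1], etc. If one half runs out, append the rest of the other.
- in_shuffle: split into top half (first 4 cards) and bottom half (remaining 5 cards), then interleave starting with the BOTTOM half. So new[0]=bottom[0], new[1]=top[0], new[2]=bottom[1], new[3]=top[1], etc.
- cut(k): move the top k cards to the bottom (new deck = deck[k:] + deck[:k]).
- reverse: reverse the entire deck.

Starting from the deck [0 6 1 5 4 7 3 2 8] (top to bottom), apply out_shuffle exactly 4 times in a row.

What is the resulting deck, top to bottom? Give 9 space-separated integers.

After op 1 (out_shuffle): [0 7 6 3 1 2 5 8 4]
After op 2 (out_shuffle): [0 2 7 5 6 8 3 4 1]
After op 3 (out_shuffle): [0 8 2 3 7 4 5 1 6]
After op 4 (out_shuffle): [0 4 8 5 2 1 3 6 7]

Answer: 0 4 8 5 2 1 3 6 7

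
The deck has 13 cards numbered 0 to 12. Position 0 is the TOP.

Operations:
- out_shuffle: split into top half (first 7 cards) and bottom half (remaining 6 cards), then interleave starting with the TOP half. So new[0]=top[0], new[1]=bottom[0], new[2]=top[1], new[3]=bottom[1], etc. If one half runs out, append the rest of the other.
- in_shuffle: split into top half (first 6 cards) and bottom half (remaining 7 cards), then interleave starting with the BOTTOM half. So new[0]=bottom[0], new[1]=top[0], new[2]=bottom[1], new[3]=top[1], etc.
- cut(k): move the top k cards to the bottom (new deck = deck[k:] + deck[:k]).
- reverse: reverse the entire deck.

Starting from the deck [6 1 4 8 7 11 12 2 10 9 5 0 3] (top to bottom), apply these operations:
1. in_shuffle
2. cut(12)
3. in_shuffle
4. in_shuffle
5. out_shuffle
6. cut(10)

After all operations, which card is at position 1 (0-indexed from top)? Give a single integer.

After op 1 (in_shuffle): [12 6 2 1 10 4 9 8 5 7 0 11 3]
After op 2 (cut(12)): [3 12 6 2 1 10 4 9 8 5 7 0 11]
After op 3 (in_shuffle): [4 3 9 12 8 6 5 2 7 1 0 10 11]
After op 4 (in_shuffle): [5 4 2 3 7 9 1 12 0 8 10 6 11]
After op 5 (out_shuffle): [5 12 4 0 2 8 3 10 7 6 9 11 1]
After op 6 (cut(10)): [9 11 1 5 12 4 0 2 8 3 10 7 6]
Position 1: card 11.

Answer: 11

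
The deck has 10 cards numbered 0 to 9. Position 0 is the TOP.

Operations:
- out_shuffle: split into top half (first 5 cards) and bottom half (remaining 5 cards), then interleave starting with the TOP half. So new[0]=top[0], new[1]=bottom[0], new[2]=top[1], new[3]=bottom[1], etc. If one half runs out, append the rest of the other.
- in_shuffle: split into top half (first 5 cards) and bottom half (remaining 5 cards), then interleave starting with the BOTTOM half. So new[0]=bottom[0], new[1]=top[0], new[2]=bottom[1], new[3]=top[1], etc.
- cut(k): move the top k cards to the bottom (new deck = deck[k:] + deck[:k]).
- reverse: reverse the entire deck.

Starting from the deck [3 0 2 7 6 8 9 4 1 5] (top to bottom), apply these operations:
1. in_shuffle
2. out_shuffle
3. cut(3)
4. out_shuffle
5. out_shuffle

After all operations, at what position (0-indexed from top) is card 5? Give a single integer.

Answer: 7

Derivation:
After op 1 (in_shuffle): [8 3 9 0 4 2 1 7 5 6]
After op 2 (out_shuffle): [8 2 3 1 9 7 0 5 4 6]
After op 3 (cut(3)): [1 9 7 0 5 4 6 8 2 3]
After op 4 (out_shuffle): [1 4 9 6 7 8 0 2 5 3]
After op 5 (out_shuffle): [1 8 4 0 9 2 6 5 7 3]
Card 5 is at position 7.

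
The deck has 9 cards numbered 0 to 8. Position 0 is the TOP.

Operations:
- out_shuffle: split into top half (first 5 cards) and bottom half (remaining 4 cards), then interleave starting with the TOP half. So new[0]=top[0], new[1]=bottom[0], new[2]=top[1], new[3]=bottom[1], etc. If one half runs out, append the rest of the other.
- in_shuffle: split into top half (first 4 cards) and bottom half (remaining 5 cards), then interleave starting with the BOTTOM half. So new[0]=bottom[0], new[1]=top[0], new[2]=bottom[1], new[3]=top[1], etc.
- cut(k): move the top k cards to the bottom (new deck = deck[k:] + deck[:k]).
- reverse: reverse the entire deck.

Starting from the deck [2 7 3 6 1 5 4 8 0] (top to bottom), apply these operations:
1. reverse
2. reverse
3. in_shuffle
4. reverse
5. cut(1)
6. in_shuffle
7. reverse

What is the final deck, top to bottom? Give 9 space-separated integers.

Answer: 0 4 1 3 2 8 5 6 7

Derivation:
After op 1 (reverse): [0 8 4 5 1 6 3 7 2]
After op 2 (reverse): [2 7 3 6 1 5 4 8 0]
After op 3 (in_shuffle): [1 2 5 7 4 3 8 6 0]
After op 4 (reverse): [0 6 8 3 4 7 5 2 1]
After op 5 (cut(1)): [6 8 3 4 7 5 2 1 0]
After op 6 (in_shuffle): [7 6 5 8 2 3 1 4 0]
After op 7 (reverse): [0 4 1 3 2 8 5 6 7]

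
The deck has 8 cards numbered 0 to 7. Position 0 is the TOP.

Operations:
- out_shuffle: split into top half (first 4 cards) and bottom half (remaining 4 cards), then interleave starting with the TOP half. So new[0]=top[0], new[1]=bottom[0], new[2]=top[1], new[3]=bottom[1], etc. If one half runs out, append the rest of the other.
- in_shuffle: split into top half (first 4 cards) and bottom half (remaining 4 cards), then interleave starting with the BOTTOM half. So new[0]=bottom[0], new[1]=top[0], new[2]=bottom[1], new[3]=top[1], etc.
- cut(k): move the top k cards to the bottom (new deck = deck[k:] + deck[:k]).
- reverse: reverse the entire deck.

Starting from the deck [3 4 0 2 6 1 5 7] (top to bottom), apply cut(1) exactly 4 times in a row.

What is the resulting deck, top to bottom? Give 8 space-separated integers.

After op 1 (cut(1)): [4 0 2 6 1 5 7 3]
After op 2 (cut(1)): [0 2 6 1 5 7 3 4]
After op 3 (cut(1)): [2 6 1 5 7 3 4 0]
After op 4 (cut(1)): [6 1 5 7 3 4 0 2]

Answer: 6 1 5 7 3 4 0 2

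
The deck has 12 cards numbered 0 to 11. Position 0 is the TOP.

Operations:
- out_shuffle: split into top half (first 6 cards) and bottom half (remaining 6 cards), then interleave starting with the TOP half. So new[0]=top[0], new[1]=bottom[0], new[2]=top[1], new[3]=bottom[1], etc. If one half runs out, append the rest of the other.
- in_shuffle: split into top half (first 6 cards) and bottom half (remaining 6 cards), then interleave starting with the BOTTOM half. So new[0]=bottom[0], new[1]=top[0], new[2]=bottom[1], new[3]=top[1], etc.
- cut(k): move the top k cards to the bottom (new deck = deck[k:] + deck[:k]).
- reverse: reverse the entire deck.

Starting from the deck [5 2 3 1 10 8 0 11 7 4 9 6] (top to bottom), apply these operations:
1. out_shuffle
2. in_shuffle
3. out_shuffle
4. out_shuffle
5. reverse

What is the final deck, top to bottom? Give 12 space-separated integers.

After op 1 (out_shuffle): [5 0 2 11 3 7 1 4 10 9 8 6]
After op 2 (in_shuffle): [1 5 4 0 10 2 9 11 8 3 6 7]
After op 3 (out_shuffle): [1 9 5 11 4 8 0 3 10 6 2 7]
After op 4 (out_shuffle): [1 0 9 3 5 10 11 6 4 2 8 7]
After op 5 (reverse): [7 8 2 4 6 11 10 5 3 9 0 1]

Answer: 7 8 2 4 6 11 10 5 3 9 0 1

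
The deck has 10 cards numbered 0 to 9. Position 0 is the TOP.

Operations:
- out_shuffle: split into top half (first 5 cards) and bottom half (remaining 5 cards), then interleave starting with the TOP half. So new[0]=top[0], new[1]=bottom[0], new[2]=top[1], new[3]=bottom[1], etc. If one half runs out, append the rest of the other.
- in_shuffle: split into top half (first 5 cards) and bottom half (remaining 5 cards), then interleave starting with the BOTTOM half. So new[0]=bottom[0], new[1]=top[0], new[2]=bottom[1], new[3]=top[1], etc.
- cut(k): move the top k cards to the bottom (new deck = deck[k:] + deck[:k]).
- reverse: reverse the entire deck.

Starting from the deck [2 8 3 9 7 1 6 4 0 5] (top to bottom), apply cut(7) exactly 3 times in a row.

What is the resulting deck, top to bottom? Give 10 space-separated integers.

After op 1 (cut(7)): [4 0 5 2 8 3 9 7 1 6]
After op 2 (cut(7)): [7 1 6 4 0 5 2 8 3 9]
After op 3 (cut(7)): [8 3 9 7 1 6 4 0 5 2]

Answer: 8 3 9 7 1 6 4 0 5 2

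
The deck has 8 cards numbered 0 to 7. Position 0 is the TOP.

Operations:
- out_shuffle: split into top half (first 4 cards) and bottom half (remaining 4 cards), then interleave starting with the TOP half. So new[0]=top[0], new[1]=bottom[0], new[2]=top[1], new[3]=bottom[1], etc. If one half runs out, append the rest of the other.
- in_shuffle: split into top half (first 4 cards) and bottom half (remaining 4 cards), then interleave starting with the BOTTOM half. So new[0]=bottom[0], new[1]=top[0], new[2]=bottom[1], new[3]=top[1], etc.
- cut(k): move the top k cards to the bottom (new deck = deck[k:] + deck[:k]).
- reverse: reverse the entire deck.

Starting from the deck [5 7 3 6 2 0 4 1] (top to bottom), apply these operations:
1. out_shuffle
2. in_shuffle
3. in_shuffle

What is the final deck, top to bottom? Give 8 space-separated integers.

Answer: 6 3 7 5 1 4 0 2

Derivation:
After op 1 (out_shuffle): [5 2 7 0 3 4 6 1]
After op 2 (in_shuffle): [3 5 4 2 6 7 1 0]
After op 3 (in_shuffle): [6 3 7 5 1 4 0 2]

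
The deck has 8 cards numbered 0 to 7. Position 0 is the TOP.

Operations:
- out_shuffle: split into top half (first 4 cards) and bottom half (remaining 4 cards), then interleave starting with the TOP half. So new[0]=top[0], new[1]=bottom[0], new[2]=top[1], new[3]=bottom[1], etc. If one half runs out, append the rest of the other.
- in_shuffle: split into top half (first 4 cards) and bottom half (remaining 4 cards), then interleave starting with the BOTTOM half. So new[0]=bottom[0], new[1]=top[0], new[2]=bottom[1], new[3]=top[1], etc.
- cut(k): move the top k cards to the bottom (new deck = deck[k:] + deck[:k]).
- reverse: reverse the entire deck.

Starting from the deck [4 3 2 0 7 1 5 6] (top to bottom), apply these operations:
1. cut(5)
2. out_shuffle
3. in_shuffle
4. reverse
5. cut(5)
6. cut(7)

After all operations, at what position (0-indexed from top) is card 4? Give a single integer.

Answer: 7

Derivation:
After op 1 (cut(5)): [1 5 6 4 3 2 0 7]
After op 2 (out_shuffle): [1 3 5 2 6 0 4 7]
After op 3 (in_shuffle): [6 1 0 3 4 5 7 2]
After op 4 (reverse): [2 7 5 4 3 0 1 6]
After op 5 (cut(5)): [0 1 6 2 7 5 4 3]
After op 6 (cut(7)): [3 0 1 6 2 7 5 4]
Card 4 is at position 7.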